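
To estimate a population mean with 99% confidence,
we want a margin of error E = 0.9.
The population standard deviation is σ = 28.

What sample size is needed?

Answer: n = 6423

Derivation:
z_0.005 = 2.576
n = (z×σ/E)² = (2.576×28/0.9)²
n = 6422.7758
Round up: n = 6423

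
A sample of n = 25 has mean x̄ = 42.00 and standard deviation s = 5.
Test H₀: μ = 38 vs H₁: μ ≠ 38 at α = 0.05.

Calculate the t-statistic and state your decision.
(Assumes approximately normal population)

Answer: t = 4.0000, reject H₀

Derivation:
df = n - 1 = 24
SE = s/√n = 5/√25 = 1.0000
t = (x̄ - μ₀)/SE = (42.00 - 38)/1.0000 = 4.0000
Critical value: t_{0.025,24} = ±2.064
p-value ≈ 0.0005
Decision: reject H₀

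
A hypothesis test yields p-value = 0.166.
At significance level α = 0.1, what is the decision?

Answer: fail to reject H₀

Derivation:
Compare p-value to α:
0.166 ≥ 0.1
Decision: fail to reject H₀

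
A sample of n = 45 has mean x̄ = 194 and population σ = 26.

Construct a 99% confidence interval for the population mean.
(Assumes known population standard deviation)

Answer: (184.0157, 203.9843)

Derivation:
Confidence level: 99%, α = 0.01
z_0.005 = 2.576
SE = σ/√n = 26/√45 = 3.8759
Margin of error = 2.576 × 3.8759 = 9.9843
CI: x̄ ± margin = 194 ± 9.9843
CI: (184.0157, 203.9843)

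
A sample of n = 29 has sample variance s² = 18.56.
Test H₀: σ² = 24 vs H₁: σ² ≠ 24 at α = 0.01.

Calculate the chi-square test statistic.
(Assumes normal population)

Answer: χ² = 21.6533, fail to reject H₀

Derivation:
df = n - 1 = 28
χ² = (n-1)s²/σ₀² = 28×18.56/24 = 21.6533
Critical values: χ²_{0.995,28} = 12.461, χ²_{0.005,28} = 50.993
Rejection region: χ² < 12.461 or χ² > 50.993
Decision: fail to reject H₀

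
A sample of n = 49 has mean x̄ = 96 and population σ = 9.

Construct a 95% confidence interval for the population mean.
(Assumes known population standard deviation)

Answer: (93.4800, 98.5200)

Derivation:
Confidence level: 95%, α = 0.05
z_0.025 = 1.960
SE = σ/√n = 9/√49 = 1.2857
Margin of error = 1.960 × 1.2857 = 2.5200
CI: x̄ ± margin = 96 ± 2.5200
CI: (93.4800, 98.5200)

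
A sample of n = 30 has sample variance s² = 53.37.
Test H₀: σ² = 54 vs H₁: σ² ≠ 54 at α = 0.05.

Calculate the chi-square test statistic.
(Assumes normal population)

Answer: χ² = 28.6617, fail to reject H₀

Derivation:
df = n - 1 = 29
χ² = (n-1)s²/σ₀² = 29×53.37/54 = 28.6617
Critical values: χ²_{0.975,29} = 16.047, χ²_{0.025,29} = 45.722
Rejection region: χ² < 16.047 or χ² > 45.722
Decision: fail to reject H₀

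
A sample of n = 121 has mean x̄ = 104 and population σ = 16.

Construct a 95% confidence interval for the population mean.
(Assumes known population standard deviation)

Confidence level: 95%, α = 0.05
z_0.025 = 1.960
SE = σ/√n = 16/√121 = 1.4545
Margin of error = 1.960 × 1.4545 = 2.8508
CI: x̄ ± margin = 104 ± 2.8508
CI: (101.1492, 106.8508)

Answer: (101.1492, 106.8508)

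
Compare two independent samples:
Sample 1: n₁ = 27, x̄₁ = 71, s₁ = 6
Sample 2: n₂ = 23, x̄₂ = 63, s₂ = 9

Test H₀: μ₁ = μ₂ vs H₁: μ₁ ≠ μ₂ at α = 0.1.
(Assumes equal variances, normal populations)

Answer: t = 3.7467, reject H₀

Derivation:
Pooled variance: s²_p = [26×6² + 22×9²]/(48) = 56.6250
s_p = 7.5250
SE = s_p×√(1/n₁ + 1/n₂) = 7.5250×√(1/27 + 1/23) = 2.1352
t = (x̄₁ - x̄₂)/SE = (71 - 63)/2.1352 = 3.7467
df = 48, t-critical = ±1.677
Decision: reject H₀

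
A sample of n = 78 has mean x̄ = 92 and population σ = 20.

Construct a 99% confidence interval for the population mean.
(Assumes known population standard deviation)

Answer: (86.1664, 97.8336)

Derivation:
Confidence level: 99%, α = 0.01
z_0.005 = 2.576
SE = σ/√n = 20/√78 = 2.2646
Margin of error = 2.576 × 2.2646 = 5.8336
CI: x̄ ± margin = 92 ± 5.8336
CI: (86.1664, 97.8336)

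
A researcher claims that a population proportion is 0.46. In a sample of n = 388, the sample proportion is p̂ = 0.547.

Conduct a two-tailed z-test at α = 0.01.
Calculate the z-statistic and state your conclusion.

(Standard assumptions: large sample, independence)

Answer: z = 3.4385, reject H₀

Derivation:
H₀: p = 0.46, H₁: p ≠ 0.46
Standard error: SE = √(p₀(1-p₀)/n) = √(0.46×0.54/388) = 0.025302
z-statistic: z = (p̂ - p₀)/SE = (0.547 - 0.46)/0.025302 = 3.4385
Critical value: z_0.005 = ±2.576
p-value = 0.0006
Decision: reject H₀ at α = 0.01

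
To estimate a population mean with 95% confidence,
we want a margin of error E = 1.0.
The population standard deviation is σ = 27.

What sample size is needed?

Answer: n = 2801

Derivation:
z_0.025 = 1.960
n = (z×σ/E)² = (1.960×27/1.0)²
n = 2800.5264
Round up: n = 2801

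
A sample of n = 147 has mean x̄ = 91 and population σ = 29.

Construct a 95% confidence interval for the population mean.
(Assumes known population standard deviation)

Answer: (86.3119, 95.6881)

Derivation:
Confidence level: 95%, α = 0.05
z_0.025 = 1.960
SE = σ/√n = 29/√147 = 2.3919
Margin of error = 1.960 × 2.3919 = 4.6881
CI: x̄ ± margin = 91 ± 4.6881
CI: (86.3119, 95.6881)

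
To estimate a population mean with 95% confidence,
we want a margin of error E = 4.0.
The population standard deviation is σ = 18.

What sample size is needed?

Answer: n = 78

Derivation:
z_0.025 = 1.960
n = (z×σ/E)² = (1.960×18/4.0)²
n = 77.7924
Round up: n = 78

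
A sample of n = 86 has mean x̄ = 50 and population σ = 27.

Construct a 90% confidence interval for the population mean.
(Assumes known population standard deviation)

Confidence level: 90%, α = 0.1
z_0.05 = 1.645
SE = σ/√n = 27/√86 = 2.9115
Margin of error = 1.645 × 2.9115 = 4.7894
CI: x̄ ± margin = 50 ± 4.7894
CI: (45.2106, 54.7894)

Answer: (45.2106, 54.7894)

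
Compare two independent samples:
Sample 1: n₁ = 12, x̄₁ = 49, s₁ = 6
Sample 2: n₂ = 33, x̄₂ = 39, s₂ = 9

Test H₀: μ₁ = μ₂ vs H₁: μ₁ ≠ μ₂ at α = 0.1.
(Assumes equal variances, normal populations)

Answer: t = 3.5586, reject H₀

Derivation:
Pooled variance: s²_p = [11×6² + 32×9²]/(43) = 69.4884
s_p = 8.3360
SE = s_p×√(1/n₁ + 1/n₂) = 8.3360×√(1/12 + 1/33) = 2.8101
t = (x̄₁ - x̄₂)/SE = (49 - 39)/2.8101 = 3.5586
df = 43, t-critical = ±1.681
Decision: reject H₀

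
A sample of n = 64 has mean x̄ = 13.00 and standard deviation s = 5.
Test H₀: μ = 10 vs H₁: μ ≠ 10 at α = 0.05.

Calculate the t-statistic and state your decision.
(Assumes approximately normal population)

Answer: t = 4.8000, reject H₀

Derivation:
df = n - 1 = 63
SE = s/√n = 5/√64 = 0.6250
t = (x̄ - μ₀)/SE = (13.00 - 10)/0.6250 = 4.8000
Critical value: t_{0.025,63} = ±1.998
p-value < 0.0001
Decision: reject H₀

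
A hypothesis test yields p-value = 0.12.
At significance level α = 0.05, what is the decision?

Compare p-value to α:
0.12 ≥ 0.05
Decision: fail to reject H₀

Answer: fail to reject H₀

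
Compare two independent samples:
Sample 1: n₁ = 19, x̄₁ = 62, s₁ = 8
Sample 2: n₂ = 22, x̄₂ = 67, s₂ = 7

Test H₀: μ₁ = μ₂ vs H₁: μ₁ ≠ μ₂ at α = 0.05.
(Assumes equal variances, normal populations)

Answer: t = -2.1348, reject H₀

Derivation:
Pooled variance: s²_p = [18×8² + 21×7²]/(39) = 55.9231
s_p = 7.4782
SE = s_p×√(1/n₁ + 1/n₂) = 7.4782×√(1/19 + 1/22) = 2.3421
t = (x̄₁ - x̄₂)/SE = (62 - 67)/2.3421 = -2.1348
df = 39, t-critical = ±2.023
Decision: reject H₀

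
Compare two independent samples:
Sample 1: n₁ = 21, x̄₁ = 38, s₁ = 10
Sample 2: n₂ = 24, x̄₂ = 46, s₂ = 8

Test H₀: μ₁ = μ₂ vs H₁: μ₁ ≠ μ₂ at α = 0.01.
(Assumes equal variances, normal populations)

Pooled variance: s²_p = [20×10² + 23×8²]/(43) = 80.7442
s_p = 8.9858
SE = s_p×√(1/n₁ + 1/n₂) = 8.9858×√(1/21 + 1/24) = 2.6850
t = (x̄₁ - x̄₂)/SE = (38 - 46)/2.6850 = -2.9795
df = 43, t-critical = ±2.695
Decision: reject H₀

Answer: t = -2.9795, reject H₀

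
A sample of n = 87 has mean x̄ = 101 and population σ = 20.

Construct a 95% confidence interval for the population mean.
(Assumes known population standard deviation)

Answer: (96.7974, 105.2026)

Derivation:
Confidence level: 95%, α = 0.05
z_0.025 = 1.960
SE = σ/√n = 20/√87 = 2.1442
Margin of error = 1.960 × 2.1442 = 4.2026
CI: x̄ ± margin = 101 ± 4.2026
CI: (96.7974, 105.2026)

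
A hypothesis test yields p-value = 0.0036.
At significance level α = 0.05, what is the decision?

Compare p-value to α:
0.0036 < 0.05
Decision: reject H₀

Answer: reject H₀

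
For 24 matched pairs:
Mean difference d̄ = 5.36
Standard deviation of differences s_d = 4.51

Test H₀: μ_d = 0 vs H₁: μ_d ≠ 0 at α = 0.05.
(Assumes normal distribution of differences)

df = n - 1 = 23
SE = s_d/√n = 4.51/√24 = 0.9206
t = d̄/SE = 5.36/0.9206 = 5.8223
Critical value: t_{0.025,23} = ±2.069
p-value < 0.0001
Decision: reject H₀

Answer: t = 5.8223, reject H₀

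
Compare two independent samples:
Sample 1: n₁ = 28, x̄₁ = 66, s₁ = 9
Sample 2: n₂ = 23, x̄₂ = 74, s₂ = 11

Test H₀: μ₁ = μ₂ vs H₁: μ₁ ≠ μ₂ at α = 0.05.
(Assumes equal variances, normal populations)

Pooled variance: s²_p = [27×9² + 22×11²]/(49) = 98.9592
s_p = 9.9478
SE = s_p×√(1/n₁ + 1/n₂) = 9.9478×√(1/28 + 1/23) = 2.7994
t = (x̄₁ - x̄₂)/SE = (66 - 74)/2.7994 = -2.8578
df = 49, t-critical = ±2.010
Decision: reject H₀

Answer: t = -2.8578, reject H₀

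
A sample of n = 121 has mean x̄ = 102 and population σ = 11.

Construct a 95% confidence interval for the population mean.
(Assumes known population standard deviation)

Answer: (100.0400, 103.9600)

Derivation:
Confidence level: 95%, α = 0.05
z_0.025 = 1.960
SE = σ/√n = 11/√121 = 1.0000
Margin of error = 1.960 × 1.0000 = 1.9600
CI: x̄ ± margin = 102 ± 1.9600
CI: (100.0400, 103.9600)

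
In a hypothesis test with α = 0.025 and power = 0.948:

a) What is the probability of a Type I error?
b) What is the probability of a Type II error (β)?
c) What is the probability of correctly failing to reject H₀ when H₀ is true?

a) Type I error probability = α = 0.025
b) Power = P(reject H₀ | H₁ true) = 1 - β = 0.948, so Type II error probability = β = 1 - Power = 0.052
c) P(fail to reject H₀ | H₀ true) = 1 - α = 0.975

Answer: a) 0.025, b) 0.052, c) 0.975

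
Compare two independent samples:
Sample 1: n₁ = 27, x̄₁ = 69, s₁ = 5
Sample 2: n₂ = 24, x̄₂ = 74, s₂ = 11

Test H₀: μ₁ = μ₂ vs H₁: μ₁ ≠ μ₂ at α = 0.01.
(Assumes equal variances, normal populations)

Answer: t = -2.1293, fail to reject H₀

Derivation:
Pooled variance: s²_p = [26×5² + 23×11²]/(49) = 70.0612
s_p = 8.3703
SE = s_p×√(1/n₁ + 1/n₂) = 8.3703×√(1/27 + 1/24) = 2.3482
t = (x̄₁ - x̄₂)/SE = (69 - 74)/2.3482 = -2.1293
df = 49, t-critical = ±2.680
Decision: fail to reject H₀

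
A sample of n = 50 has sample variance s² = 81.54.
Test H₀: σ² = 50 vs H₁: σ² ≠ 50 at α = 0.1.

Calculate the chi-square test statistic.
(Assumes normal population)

Answer: χ² = 79.9092, reject H₀

Derivation:
df = n - 1 = 49
χ² = (n-1)s²/σ₀² = 49×81.54/50 = 79.9092
Critical values: χ²_{0.95,49} = 33.930, χ²_{0.05,49} = 66.339
Rejection region: χ² < 33.930 or χ² > 66.339
Decision: reject H₀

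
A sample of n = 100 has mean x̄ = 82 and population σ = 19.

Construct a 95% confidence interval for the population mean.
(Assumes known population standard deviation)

Answer: (78.2760, 85.7240)

Derivation:
Confidence level: 95%, α = 0.05
z_0.025 = 1.960
SE = σ/√n = 19/√100 = 1.9000
Margin of error = 1.960 × 1.9000 = 3.7240
CI: x̄ ± margin = 82 ± 3.7240
CI: (78.2760, 85.7240)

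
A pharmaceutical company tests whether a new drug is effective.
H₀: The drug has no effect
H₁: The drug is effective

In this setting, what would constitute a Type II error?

Answer: Failing to detect the drug's effect when it actually works

Derivation:
Type I error (α): Rejecting H₀ when H₀ is true
Type II error (β): Failing to reject H₀ when H₁ is true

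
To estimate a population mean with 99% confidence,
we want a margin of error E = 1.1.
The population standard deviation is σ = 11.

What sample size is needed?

Answer: n = 664

Derivation:
z_0.005 = 2.576
n = (z×σ/E)² = (2.576×11/1.1)²
n = 663.5776
Round up: n = 664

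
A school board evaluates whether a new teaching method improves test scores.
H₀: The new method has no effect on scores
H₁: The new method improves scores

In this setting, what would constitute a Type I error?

Type I error: rejecting H₀ when it is actually true (false positive).
Type II error: failing to reject H₀ when H₁ is actually true (false negative).

Answer: Concluding the new method improves scores when it actually doesn't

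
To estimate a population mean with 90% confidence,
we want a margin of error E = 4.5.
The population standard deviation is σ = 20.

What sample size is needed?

Answer: n = 54

Derivation:
z_0.05 = 1.645
n = (z×σ/E)² = (1.645×20/4.5)²
n = 53.4523
Round up: n = 54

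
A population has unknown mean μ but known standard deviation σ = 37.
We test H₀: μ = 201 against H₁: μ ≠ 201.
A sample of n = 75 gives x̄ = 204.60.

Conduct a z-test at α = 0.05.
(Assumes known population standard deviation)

Standard error: SE = σ/√n = 37/√75 = 4.2724
z-statistic: z = (x̄ - μ₀)/SE = (204.60 - 201)/4.2724 = 0.8426
Critical value: ±1.960
p-value = 0.3995
Decision: fail to reject H₀

Answer: z = 0.8426, fail to reject H₀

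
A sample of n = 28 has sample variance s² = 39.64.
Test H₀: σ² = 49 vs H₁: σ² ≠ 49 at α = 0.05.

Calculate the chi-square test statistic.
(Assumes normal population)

Answer: χ² = 21.8424, fail to reject H₀

Derivation:
df = n - 1 = 27
χ² = (n-1)s²/σ₀² = 27×39.64/49 = 21.8424
Critical values: χ²_{0.975,27} = 14.573, χ²_{0.025,27} = 43.195
Rejection region: χ² < 14.573 or χ² > 43.195
Decision: fail to reject H₀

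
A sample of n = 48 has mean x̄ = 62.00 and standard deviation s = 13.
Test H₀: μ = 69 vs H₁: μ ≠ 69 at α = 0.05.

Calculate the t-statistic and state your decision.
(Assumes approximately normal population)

Answer: t = -3.7305, reject H₀

Derivation:
df = n - 1 = 47
SE = s/√n = 13/√48 = 1.8764
t = (x̄ - μ₀)/SE = (62.00 - 69)/1.8764 = -3.7305
Critical value: t_{0.025,47} = ±2.012
p-value ≈ 0.0005
Decision: reject H₀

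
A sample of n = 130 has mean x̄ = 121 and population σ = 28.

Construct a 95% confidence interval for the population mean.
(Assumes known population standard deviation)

Answer: (116.1866, 125.8134)

Derivation:
Confidence level: 95%, α = 0.05
z_0.025 = 1.960
SE = σ/√n = 28/√130 = 2.4558
Margin of error = 1.960 × 2.4558 = 4.8134
CI: x̄ ± margin = 121 ± 4.8134
CI: (116.1866, 125.8134)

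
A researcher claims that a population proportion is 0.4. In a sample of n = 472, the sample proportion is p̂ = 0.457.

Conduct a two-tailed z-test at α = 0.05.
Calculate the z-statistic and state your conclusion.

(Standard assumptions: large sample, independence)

H₀: p = 0.4, H₁: p ≠ 0.4
Standard error: SE = √(p₀(1-p₀)/n) = √(0.4×0.6/472) = 0.022549
z-statistic: z = (p̂ - p₀)/SE = (0.457 - 0.4)/0.022549 = 2.5278
Critical value: z_0.025 = ±1.960
p-value = 0.0115
Decision: reject H₀ at α = 0.05

Answer: z = 2.5278, reject H₀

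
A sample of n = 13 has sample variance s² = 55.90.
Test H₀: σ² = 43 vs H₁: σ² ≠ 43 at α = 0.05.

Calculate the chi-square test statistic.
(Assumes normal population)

Answer: χ² = 15.6000, fail to reject H₀

Derivation:
df = n - 1 = 12
χ² = (n-1)s²/σ₀² = 12×55.90/43 = 15.6000
Critical values: χ²_{0.975,12} = 4.404, χ²_{0.025,12} = 23.337
Rejection region: χ² < 4.404 or χ² > 23.337
Decision: fail to reject H₀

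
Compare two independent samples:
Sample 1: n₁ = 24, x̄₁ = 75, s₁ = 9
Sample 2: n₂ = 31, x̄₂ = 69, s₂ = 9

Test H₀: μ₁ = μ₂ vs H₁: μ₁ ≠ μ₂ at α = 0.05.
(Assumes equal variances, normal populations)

Answer: t = 2.4520, reject H₀

Derivation:
Pooled variance: s²_p = [23×9² + 30×9²]/(53) = 81.0000
s_p = 9.0000
SE = s_p×√(1/n₁ + 1/n₂) = 9.0000×√(1/24 + 1/31) = 2.4470
t = (x̄₁ - x̄₂)/SE = (75 - 69)/2.4470 = 2.4520
df = 53, t-critical = ±2.006
Decision: reject H₀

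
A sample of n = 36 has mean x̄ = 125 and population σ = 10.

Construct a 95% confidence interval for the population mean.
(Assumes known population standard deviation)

Answer: (121.7333, 128.2667)

Derivation:
Confidence level: 95%, α = 0.05
z_0.025 = 1.960
SE = σ/√n = 10/√36 = 1.6667
Margin of error = 1.960 × 1.6667 = 3.2667
CI: x̄ ± margin = 125 ± 3.2667
CI: (121.7333, 128.2667)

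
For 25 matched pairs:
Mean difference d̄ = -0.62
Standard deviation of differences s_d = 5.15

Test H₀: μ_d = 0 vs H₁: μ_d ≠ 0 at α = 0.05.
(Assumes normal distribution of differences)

df = n - 1 = 24
SE = s_d/√n = 5.15/√25 = 1.0300
t = d̄/SE = -0.62/1.0300 = -0.6019
Critical value: t_{0.025,24} = ±2.064
p-value ≈ 0.5529
Decision: fail to reject H₀

Answer: t = -0.6019, fail to reject H₀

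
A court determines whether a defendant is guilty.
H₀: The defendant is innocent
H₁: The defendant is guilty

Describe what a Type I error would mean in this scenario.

Type I error: rejecting H₀ when it is actually true (false positive).
Type II error: failing to reject H₀ when H₁ is actually true (false negative).

Answer: Convicting an innocent person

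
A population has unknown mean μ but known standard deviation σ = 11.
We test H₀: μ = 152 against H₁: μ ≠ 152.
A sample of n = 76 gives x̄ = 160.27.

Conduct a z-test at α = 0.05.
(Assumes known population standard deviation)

Standard error: SE = σ/√n = 11/√76 = 1.2618
z-statistic: z = (x̄ - μ₀)/SE = (160.27 - 152)/1.2618 = 6.5541
Critical value: ±1.960
p-value < 0.0001
Decision: reject H₀

Answer: z = 6.5541, reject H₀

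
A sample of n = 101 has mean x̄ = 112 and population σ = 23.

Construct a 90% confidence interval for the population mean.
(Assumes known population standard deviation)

Confidence level: 90%, α = 0.1
z_0.05 = 1.645
SE = σ/√n = 23/√101 = 2.2886
Margin of error = 1.645 × 2.2886 = 3.7647
CI: x̄ ± margin = 112 ± 3.7647
CI: (108.2353, 115.7647)

Answer: (108.2353, 115.7647)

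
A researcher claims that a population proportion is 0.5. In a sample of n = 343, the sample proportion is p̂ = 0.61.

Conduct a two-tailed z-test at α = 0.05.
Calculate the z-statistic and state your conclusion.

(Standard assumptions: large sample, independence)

Answer: z = 4.0745, reject H₀

Derivation:
H₀: p = 0.5, H₁: p ≠ 0.5
Standard error: SE = √(p₀(1-p₀)/n) = √(0.5×0.5/343) = 0.026997
z-statistic: z = (p̂ - p₀)/SE = (0.61 - 0.5)/0.026997 = 4.0745
Critical value: z_0.025 = ±1.960
p-value < 0.0001
Decision: reject H₀ at α = 0.05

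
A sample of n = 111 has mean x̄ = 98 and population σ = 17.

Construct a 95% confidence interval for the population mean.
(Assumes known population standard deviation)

Confidence level: 95%, α = 0.05
z_0.025 = 1.960
SE = σ/√n = 17/√111 = 1.6136
Margin of error = 1.960 × 1.6136 = 3.1627
CI: x̄ ± margin = 98 ± 3.1627
CI: (94.8373, 101.1627)

Answer: (94.8373, 101.1627)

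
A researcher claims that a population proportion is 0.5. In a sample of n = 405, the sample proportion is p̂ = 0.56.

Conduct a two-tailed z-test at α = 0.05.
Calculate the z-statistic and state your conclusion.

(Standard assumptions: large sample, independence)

H₀: p = 0.5, H₁: p ≠ 0.5
Standard error: SE = √(p₀(1-p₀)/n) = √(0.5×0.5/405) = 0.024845
z-statistic: z = (p̂ - p₀)/SE = (0.56 - 0.5)/0.024845 = 2.4150
Critical value: z_0.025 = ±1.960
p-value = 0.0157
Decision: reject H₀ at α = 0.05

Answer: z = 2.4150, reject H₀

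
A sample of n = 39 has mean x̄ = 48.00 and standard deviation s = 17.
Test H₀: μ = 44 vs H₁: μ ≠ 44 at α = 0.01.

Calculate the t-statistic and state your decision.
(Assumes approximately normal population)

Answer: t = 1.4694, fail to reject H₀

Derivation:
df = n - 1 = 38
SE = s/√n = 17/√39 = 2.7222
t = (x̄ - μ₀)/SE = (48.00 - 44)/2.7222 = 1.4694
Critical value: t_{0.005,38} = ±2.712
p-value ≈ 0.1500
Decision: fail to reject H₀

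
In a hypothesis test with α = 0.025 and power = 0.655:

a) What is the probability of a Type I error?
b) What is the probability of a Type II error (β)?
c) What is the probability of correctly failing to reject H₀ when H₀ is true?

a) Type I error probability = α = 0.025
b) Power = P(reject H₀ | H₁ true) = 1 - β = 0.655, so Type II error probability = β = 1 - Power = 0.345
c) P(fail to reject H₀ | H₀ true) = 1 - α = 0.975

Answer: a) 0.025, b) 0.345, c) 0.975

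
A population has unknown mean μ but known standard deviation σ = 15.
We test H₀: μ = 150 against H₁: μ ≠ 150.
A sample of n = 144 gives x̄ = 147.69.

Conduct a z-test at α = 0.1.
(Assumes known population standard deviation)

Standard error: SE = σ/√n = 15/√144 = 1.2500
z-statistic: z = (x̄ - μ₀)/SE = (147.69 - 150)/1.2500 = -1.8480
Critical value: ±1.645
p-value = 0.0646
Decision: reject H₀

Answer: z = -1.8480, reject H₀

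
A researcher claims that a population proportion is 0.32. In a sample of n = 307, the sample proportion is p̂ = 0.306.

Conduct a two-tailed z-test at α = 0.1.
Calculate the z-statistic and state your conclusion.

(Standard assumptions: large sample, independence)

Answer: z = -0.5259, fail to reject H₀

Derivation:
H₀: p = 0.32, H₁: p ≠ 0.32
Standard error: SE = √(p₀(1-p₀)/n) = √(0.32×0.68/307) = 0.026623
z-statistic: z = (p̂ - p₀)/SE = (0.306 - 0.32)/0.026623 = -0.5259
Critical value: z_0.05 = ±1.645
p-value = 0.5990
Decision: fail to reject H₀ at α = 0.1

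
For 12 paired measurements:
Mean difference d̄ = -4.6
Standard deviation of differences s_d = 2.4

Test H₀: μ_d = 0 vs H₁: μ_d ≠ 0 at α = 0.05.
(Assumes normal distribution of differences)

df = n - 1 = 11
SE = s_d/√n = 2.4/√12 = 0.6928
t = d̄/SE = -4.6/0.6928 = -6.6397
Critical value: t_{0.025,11} = ±2.201
p-value < 0.0001
Decision: reject H₀

Answer: t = -6.6397, reject H₀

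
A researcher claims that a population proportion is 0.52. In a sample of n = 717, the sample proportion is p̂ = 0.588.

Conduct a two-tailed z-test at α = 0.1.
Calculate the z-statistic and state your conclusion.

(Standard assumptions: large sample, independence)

Answer: z = 3.6445, reject H₀

Derivation:
H₀: p = 0.52, H₁: p ≠ 0.52
Standard error: SE = √(p₀(1-p₀)/n) = √(0.52×0.48/717) = 0.018658
z-statistic: z = (p̂ - p₀)/SE = (0.588 - 0.52)/0.018658 = 3.6445
Critical value: z_0.05 = ±1.645
p-value = 0.0003
Decision: reject H₀ at α = 0.1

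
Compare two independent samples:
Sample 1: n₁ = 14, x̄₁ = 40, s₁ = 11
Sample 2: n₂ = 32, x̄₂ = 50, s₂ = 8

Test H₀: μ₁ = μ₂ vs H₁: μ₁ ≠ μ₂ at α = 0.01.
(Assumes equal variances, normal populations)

Pooled variance: s²_p = [13×11² + 31×8²]/(44) = 80.8409
s_p = 8.9912
SE = s_p×√(1/n₁ + 1/n₂) = 8.9912×√(1/14 + 1/32) = 2.8811
t = (x̄₁ - x̄₂)/SE = (40 - 50)/2.8811 = -3.4709
df = 44, t-critical = ±2.692
Decision: reject H₀

Answer: t = -3.4709, reject H₀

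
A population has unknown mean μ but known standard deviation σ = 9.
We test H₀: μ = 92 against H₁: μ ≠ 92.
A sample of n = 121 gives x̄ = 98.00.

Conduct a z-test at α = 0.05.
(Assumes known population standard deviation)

Standard error: SE = σ/√n = 9/√121 = 0.8182
z-statistic: z = (x̄ - μ₀)/SE = (98.00 - 92)/0.8182 = 7.3332
Critical value: ±1.960
p-value < 0.0001
Decision: reject H₀

Answer: z = 7.3332, reject H₀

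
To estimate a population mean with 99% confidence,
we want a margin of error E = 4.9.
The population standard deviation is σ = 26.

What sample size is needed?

z_0.005 = 2.576
n = (z×σ/E)² = (2.576×26/4.9)²
n = 186.8298
Round up: n = 187

Answer: n = 187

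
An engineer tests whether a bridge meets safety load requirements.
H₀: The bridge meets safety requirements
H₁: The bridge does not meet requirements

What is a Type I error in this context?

Answer: Unnecessarily closing a safe bridge for repairs

Derivation:
Type I error (α): Rejecting H₀ when H₀ is true
Type II error (β): Failing to reject H₀ when H₁ is true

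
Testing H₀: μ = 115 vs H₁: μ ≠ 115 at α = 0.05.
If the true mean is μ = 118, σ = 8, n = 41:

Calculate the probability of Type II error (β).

Answer: β ≈ 0.3295

Derivation:
SE = σ/√n = 8/√41 = 1.2494
Critical values: μ₀ ± z_0.025×SE = 115 ± 1.960×1.2494
Acceptance region: (112.5512, 117.4488)
Under H₁ (μ = 118): z_high = (117.4488 - 118)/1.2494 = -0.4412, z_low = (112.5512 - 118)/1.2494 = -4.3611
β = P(not reject | H₁) = Φ(-0.4412) - Φ(-4.3611) ≈ 0.3295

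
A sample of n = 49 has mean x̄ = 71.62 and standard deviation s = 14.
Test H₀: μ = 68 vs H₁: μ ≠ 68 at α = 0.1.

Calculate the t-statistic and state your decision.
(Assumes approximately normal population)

Answer: t = 1.8100, reject H₀

Derivation:
df = n - 1 = 48
SE = s/√n = 14/√49 = 2.0000
t = (x̄ - μ₀)/SE = (71.62 - 68)/2.0000 = 1.8100
Critical value: t_{0.05,48} = ±1.677
p-value ≈ 0.0766
Decision: reject H₀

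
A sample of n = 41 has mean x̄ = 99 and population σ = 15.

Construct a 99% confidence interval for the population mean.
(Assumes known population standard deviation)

Confidence level: 99%, α = 0.01
z_0.005 = 2.576
SE = σ/√n = 15/√41 = 2.3426
Margin of error = 2.576 × 2.3426 = 6.0345
CI: x̄ ± margin = 99 ± 6.0345
CI: (92.9655, 105.0345)

Answer: (92.9655, 105.0345)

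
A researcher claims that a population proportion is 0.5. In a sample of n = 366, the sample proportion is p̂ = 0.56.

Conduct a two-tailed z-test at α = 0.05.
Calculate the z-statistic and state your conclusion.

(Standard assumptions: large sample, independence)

Answer: z = 2.2958, reject H₀

Derivation:
H₀: p = 0.5, H₁: p ≠ 0.5
Standard error: SE = √(p₀(1-p₀)/n) = √(0.5×0.5/366) = 0.026135
z-statistic: z = (p̂ - p₀)/SE = (0.56 - 0.5)/0.026135 = 2.2958
Critical value: z_0.025 = ±1.960
p-value = 0.0217
Decision: reject H₀ at α = 0.05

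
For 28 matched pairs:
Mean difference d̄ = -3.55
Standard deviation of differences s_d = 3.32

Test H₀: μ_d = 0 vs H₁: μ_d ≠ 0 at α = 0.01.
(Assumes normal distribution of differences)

Answer: t = -5.6583, reject H₀

Derivation:
df = n - 1 = 27
SE = s_d/√n = 3.32/√28 = 0.6274
t = d̄/SE = -3.55/0.6274 = -5.6583
Critical value: t_{0.005,27} = ±2.771
p-value < 0.0001
Decision: reject H₀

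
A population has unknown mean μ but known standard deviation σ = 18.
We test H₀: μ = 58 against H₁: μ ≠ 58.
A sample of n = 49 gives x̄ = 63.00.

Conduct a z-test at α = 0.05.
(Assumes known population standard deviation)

Standard error: SE = σ/√n = 18/√49 = 2.5714
z-statistic: z = (x̄ - μ₀)/SE = (63.00 - 58)/2.5714 = 1.9445
Critical value: ±1.960
p-value = 0.0518
Decision: fail to reject H₀

Answer: z = 1.9445, fail to reject H₀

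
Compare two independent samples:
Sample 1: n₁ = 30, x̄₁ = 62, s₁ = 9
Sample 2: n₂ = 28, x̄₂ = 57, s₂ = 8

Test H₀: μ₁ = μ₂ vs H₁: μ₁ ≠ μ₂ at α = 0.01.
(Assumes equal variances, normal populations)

Answer: t = 2.2301, fail to reject H₀

Derivation:
Pooled variance: s²_p = [29×9² + 27×8²]/(56) = 72.8036
s_p = 8.5325
SE = s_p×√(1/n₁ + 1/n₂) = 8.5325×√(1/30 + 1/28) = 2.2421
t = (x̄₁ - x̄₂)/SE = (62 - 57)/2.2421 = 2.2301
df = 56, t-critical = ±2.667
Decision: fail to reject H₀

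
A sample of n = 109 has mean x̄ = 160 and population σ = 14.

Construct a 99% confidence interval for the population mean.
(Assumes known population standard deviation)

Confidence level: 99%, α = 0.01
z_0.005 = 2.576
SE = σ/√n = 14/√109 = 1.3410
Margin of error = 2.576 × 1.3410 = 3.4544
CI: x̄ ± margin = 160 ± 3.4544
CI: (156.5456, 163.4544)

Answer: (156.5456, 163.4544)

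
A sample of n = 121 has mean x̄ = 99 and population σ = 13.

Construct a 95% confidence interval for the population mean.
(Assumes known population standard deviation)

Answer: (96.6837, 101.3163)

Derivation:
Confidence level: 95%, α = 0.05
z_0.025 = 1.960
SE = σ/√n = 13/√121 = 1.1818
Margin of error = 1.960 × 1.1818 = 2.3163
CI: x̄ ± margin = 99 ± 2.3163
CI: (96.6837, 101.3163)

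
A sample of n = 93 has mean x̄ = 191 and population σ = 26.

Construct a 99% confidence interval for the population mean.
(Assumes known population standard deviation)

Confidence level: 99%, α = 0.01
z_0.005 = 2.576
SE = σ/√n = 26/√93 = 2.6961
Margin of error = 2.576 × 2.6961 = 6.9452
CI: x̄ ± margin = 191 ± 6.9452
CI: (184.0548, 197.9452)

Answer: (184.0548, 197.9452)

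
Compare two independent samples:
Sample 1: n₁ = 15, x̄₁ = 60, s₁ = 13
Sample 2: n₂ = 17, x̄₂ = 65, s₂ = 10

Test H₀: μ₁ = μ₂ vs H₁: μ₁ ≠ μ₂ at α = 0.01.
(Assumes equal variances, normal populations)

Answer: t = -1.2276, fail to reject H₀

Derivation:
Pooled variance: s²_p = [14×13² + 16×10²]/(30) = 132.2000
s_p = 11.4978
SE = s_p×√(1/n₁ + 1/n₂) = 11.4978×√(1/15 + 1/17) = 4.0730
t = (x̄₁ - x̄₂)/SE = (60 - 65)/4.0730 = -1.2276
df = 30, t-critical = ±2.750
Decision: fail to reject H₀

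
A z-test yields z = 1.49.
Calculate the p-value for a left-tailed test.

For z = 1.49:
p = P(Z < 1.49) = Φ(1.49) = 0.9319

Answer: p-value ≈ 0.9319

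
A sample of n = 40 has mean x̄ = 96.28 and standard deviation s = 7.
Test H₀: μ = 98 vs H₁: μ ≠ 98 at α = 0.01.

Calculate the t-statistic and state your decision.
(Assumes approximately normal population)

df = n - 1 = 39
SE = s/√n = 7/√40 = 1.1068
t = (x̄ - μ₀)/SE = (96.28 - 98)/1.1068 = -1.5540
Critical value: t_{0.005,39} = ±2.708
p-value ≈ 0.1283
Decision: fail to reject H₀

Answer: t = -1.5540, fail to reject H₀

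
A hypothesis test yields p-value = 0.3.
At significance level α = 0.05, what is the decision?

Answer: fail to reject H₀

Derivation:
Compare p-value to α:
0.3 ≥ 0.05
Decision: fail to reject H₀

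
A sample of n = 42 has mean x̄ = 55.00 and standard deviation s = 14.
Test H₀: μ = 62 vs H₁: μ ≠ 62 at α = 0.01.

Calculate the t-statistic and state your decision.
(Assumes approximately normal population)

Answer: t = -3.2404, reject H₀

Derivation:
df = n - 1 = 41
SE = s/√n = 14/√42 = 2.1602
t = (x̄ - μ₀)/SE = (55.00 - 62)/2.1602 = -3.2404
Critical value: t_{0.005,41} = ±2.701
p-value ≈ 0.0024
Decision: reject H₀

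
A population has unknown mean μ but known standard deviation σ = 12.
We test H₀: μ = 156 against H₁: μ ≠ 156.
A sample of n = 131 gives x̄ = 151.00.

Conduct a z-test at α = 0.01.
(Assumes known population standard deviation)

Answer: z = -4.7692, reject H₀

Derivation:
Standard error: SE = σ/√n = 12/√131 = 1.0484
z-statistic: z = (x̄ - μ₀)/SE = (151.00 - 156)/1.0484 = -4.7692
Critical value: ±2.576
p-value < 0.0001
Decision: reject H₀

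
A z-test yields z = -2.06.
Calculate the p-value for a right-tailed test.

For z = -2.06:
p = P(Z > -2.06) = 1 - Φ(-2.06) = 0.9803

Answer: p-value ≈ 0.9803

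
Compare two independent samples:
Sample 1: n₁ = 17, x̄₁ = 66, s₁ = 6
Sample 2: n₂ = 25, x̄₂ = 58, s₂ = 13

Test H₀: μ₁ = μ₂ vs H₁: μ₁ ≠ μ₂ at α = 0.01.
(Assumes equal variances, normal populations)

Pooled variance: s²_p = [16×6² + 24×13²]/(40) = 115.8000
s_p = 10.7610
SE = s_p×√(1/n₁ + 1/n₂) = 10.7610×√(1/17 + 1/25) = 3.3829
t = (x̄₁ - x̄₂)/SE = (66 - 58)/3.3829 = 2.3648
df = 40, t-critical = ±2.704
Decision: fail to reject H₀

Answer: t = 2.3648, fail to reject H₀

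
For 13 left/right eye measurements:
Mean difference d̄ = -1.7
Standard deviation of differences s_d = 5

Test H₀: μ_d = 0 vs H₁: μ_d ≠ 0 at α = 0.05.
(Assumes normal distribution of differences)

Answer: t = -1.2258, fail to reject H₀

Derivation:
df = n - 1 = 12
SE = s_d/√n = 5/√13 = 1.3868
t = d̄/SE = -1.7/1.3868 = -1.2258
Critical value: t_{0.025,12} = ±2.179
p-value ≈ 0.2438
Decision: fail to reject H₀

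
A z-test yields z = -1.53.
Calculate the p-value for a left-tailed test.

For z = -1.53:
p = P(Z < -1.53) = Φ(-1.53) = 0.0630

Answer: p-value ≈ 0.0630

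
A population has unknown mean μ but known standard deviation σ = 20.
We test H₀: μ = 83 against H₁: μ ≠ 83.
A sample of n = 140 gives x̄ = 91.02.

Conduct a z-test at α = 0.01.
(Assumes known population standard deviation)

Answer: z = 4.7447, reject H₀

Derivation:
Standard error: SE = σ/√n = 20/√140 = 1.6903
z-statistic: z = (x̄ - μ₀)/SE = (91.02 - 83)/1.6903 = 4.7447
Critical value: ±2.576
p-value < 0.0001
Decision: reject H₀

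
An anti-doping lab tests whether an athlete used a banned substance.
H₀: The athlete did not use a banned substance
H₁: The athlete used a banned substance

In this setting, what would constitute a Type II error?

Answer: Failing to detect doping in an athlete who used a banned substance

Derivation:
Type I error (α): Rejecting H₀ when H₀ is true
Type II error (β): Failing to reject H₀ when H₁ is true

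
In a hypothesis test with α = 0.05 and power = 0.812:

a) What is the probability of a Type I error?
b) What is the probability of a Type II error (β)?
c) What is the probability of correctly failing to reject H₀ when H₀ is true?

a) Type I error probability = α = 0.05
b) Power = P(reject H₀ | H₁ true) = 1 - β = 0.812, so Type II error probability = β = 1 - Power = 0.188
c) P(fail to reject H₀ | H₀ true) = 1 - α = 0.95

Answer: a) 0.05, b) 0.188, c) 0.95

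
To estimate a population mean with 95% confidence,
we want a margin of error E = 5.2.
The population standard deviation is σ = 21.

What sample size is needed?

z_0.025 = 1.960
n = (z×σ/E)² = (1.960×21/5.2)²
n = 62.6533
Round up: n = 63

Answer: n = 63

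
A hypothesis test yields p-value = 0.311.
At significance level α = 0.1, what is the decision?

Answer: fail to reject H₀

Derivation:
Compare p-value to α:
0.311 ≥ 0.1
Decision: fail to reject H₀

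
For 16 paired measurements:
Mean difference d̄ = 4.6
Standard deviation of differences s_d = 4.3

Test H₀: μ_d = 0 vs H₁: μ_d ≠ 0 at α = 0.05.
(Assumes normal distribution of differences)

Answer: t = 4.2791, reject H₀

Derivation:
df = n - 1 = 15
SE = s_d/√n = 4.3/√16 = 1.0750
t = d̄/SE = 4.6/1.0750 = 4.2791
Critical value: t_{0.025,15} = ±2.131
p-value ≈ 0.0007
Decision: reject H₀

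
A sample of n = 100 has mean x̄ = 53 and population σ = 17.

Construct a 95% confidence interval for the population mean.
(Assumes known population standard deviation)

Answer: (49.6680, 56.3320)

Derivation:
Confidence level: 95%, α = 0.05
z_0.025 = 1.960
SE = σ/√n = 17/√100 = 1.7000
Margin of error = 1.960 × 1.7000 = 3.3320
CI: x̄ ± margin = 53 ± 3.3320
CI: (49.6680, 56.3320)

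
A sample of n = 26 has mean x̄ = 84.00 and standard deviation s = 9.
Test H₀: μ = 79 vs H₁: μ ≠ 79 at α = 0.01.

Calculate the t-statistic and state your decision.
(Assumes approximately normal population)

Answer: t = 2.8329, reject H₀

Derivation:
df = n - 1 = 25
SE = s/√n = 9/√26 = 1.7650
t = (x̄ - μ₀)/SE = (84.00 - 79)/1.7650 = 2.8329
Critical value: t_{0.005,25} = ±2.787
p-value ≈ 0.0090
Decision: reject H₀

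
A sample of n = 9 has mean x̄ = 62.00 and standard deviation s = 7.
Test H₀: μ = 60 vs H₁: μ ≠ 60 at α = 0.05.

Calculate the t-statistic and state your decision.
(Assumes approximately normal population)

df = n - 1 = 8
SE = s/√n = 7/√9 = 2.3333
t = (x̄ - μ₀)/SE = (62.00 - 60)/2.3333 = 0.8572
Critical value: t_{0.025,8} = ±2.306
p-value ≈ 0.4163
Decision: fail to reject H₀

Answer: t = 0.8572, fail to reject H₀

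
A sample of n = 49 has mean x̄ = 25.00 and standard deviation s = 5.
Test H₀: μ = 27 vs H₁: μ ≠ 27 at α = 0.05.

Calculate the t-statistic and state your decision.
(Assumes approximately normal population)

Answer: t = -2.7999, reject H₀

Derivation:
df = n - 1 = 48
SE = s/√n = 5/√49 = 0.7143
t = (x̄ - μ₀)/SE = (25.00 - 27)/0.7143 = -2.7999
Critical value: t_{0.025,48} = ±2.011
p-value ≈ 0.0073
Decision: reject H₀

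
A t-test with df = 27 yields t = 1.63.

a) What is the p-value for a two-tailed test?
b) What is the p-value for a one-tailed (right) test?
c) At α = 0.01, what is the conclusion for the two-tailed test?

Answer: a) 0.1147, b) 0.0574, c) fail to reject H₀

Derivation:
Using t-distribution with df = 27:
a) Two-tailed: p = 2×P(T > 1.63) = 0.1147
b) One-tailed: p = P(T > 1.63) = 0.0574
c) 0.1147 ≥ 0.01, fail to reject H₀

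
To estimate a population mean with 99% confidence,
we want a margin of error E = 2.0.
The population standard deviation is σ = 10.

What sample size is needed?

Answer: n = 166

Derivation:
z_0.005 = 2.576
n = (z×σ/E)² = (2.576×10/2.0)²
n = 165.8944
Round up: n = 166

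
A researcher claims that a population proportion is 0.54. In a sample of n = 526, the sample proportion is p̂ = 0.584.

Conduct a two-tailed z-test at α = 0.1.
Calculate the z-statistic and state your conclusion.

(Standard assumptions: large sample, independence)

Answer: z = 2.0248, reject H₀

Derivation:
H₀: p = 0.54, H₁: p ≠ 0.54
Standard error: SE = √(p₀(1-p₀)/n) = √(0.54×0.46/526) = 0.021731
z-statistic: z = (p̂ - p₀)/SE = (0.584 - 0.54)/0.021731 = 2.0248
Critical value: z_0.05 = ±1.645
p-value = 0.0429
Decision: reject H₀ at α = 0.1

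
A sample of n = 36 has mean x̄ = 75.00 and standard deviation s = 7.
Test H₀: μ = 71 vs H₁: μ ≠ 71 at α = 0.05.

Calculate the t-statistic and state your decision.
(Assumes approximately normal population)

df = n - 1 = 35
SE = s/√n = 7/√36 = 1.1667
t = (x̄ - μ₀)/SE = (75.00 - 71)/1.1667 = 3.4285
Critical value: t_{0.025,35} = ±2.030
p-value ≈ 0.0016
Decision: reject H₀

Answer: t = 3.4285, reject H₀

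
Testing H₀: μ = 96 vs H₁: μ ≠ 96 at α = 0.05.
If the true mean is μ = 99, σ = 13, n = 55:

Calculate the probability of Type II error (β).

Answer: β ≈ 0.5980

Derivation:
SE = σ/√n = 13/√55 = 1.7529
Critical values: μ₀ ± z_0.025×SE = 96 ± 1.960×1.7529
Acceptance region: (92.5643, 99.4357)
Under H₁ (μ = 99): z_high = (99.4357 - 99)/1.7529 = 0.2486, z_low = (92.5643 - 99)/1.7529 = -3.6715
β = P(not reject | H₁) = Φ(0.2486) - Φ(-3.6715) ≈ 0.5980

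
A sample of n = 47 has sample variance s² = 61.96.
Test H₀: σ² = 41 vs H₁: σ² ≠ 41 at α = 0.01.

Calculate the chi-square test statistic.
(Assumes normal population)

Answer: χ² = 69.5161, fail to reject H₀

Derivation:
df = n - 1 = 46
χ² = (n-1)s²/σ₀² = 46×61.96/41 = 69.5161
Critical values: χ²_{0.995,46} = 25.041, χ²_{0.005,46} = 74.437
Rejection region: χ² < 25.041 or χ² > 74.437
Decision: fail to reject H₀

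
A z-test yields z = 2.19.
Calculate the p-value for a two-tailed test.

Answer: p-value ≈ 0.0285

Derivation:
For z = 2.19:
p = 2×P(Z > |2.19|) = 2×(1 - Φ(2.19)) = 0.0285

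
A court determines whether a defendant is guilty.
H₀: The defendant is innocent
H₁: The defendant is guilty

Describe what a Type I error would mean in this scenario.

A Type I error (probability α) occurs when we reject a true H₀.
A Type II error (probability β) occurs when we fail to reject a false H₀.

Answer: Convicting an innocent person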